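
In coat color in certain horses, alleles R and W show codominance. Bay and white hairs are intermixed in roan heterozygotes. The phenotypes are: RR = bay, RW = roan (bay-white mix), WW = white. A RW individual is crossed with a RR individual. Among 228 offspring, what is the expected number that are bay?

Punnett square for RW × RR:
Offspring genotypes: 2 RR, 2 RW
Phenotype counts: 2 bay, 2 roan (bay-white mix)
bay: 2 out of 4 → fraction 1/2
Expected count = 1/2 × 228 = 114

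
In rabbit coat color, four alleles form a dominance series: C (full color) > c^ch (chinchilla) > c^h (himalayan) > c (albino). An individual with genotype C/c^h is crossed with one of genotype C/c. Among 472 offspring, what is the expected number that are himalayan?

Cross: C/c^h × C/c
Allele dominance: C > c^ch > c^h > c
Offspring genotypes: 1 C/C, 1 C/c, 1 C/c^h, 1 c^h/c
Phenotype counts: 3 full color, 1 himalayan
himalayan: 1 out of 4 → fraction 1/4
Expected count = 1/4 × 472 = 118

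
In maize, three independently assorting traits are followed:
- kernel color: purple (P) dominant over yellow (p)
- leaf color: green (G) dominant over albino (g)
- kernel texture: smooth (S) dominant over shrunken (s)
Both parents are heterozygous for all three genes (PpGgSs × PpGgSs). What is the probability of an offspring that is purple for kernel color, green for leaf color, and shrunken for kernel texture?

Trihybrid cross: PpGgSs × PpGgSs
Each trait segregates independently with a 3:1 phenotypic ratio, so each gene contributes 3/4 (dominant) or 1/4 (recessive).
Target: purple (kernel color), green (leaf color), shrunken (kernel texture)
Probability = product of independent per-trait probabilities
= 3/4 × 3/4 × 1/4 = 9/64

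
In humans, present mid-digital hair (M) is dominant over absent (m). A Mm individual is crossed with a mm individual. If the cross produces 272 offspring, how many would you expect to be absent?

Punnett square for Mm × mm:
Offspring genotypes: 2 Mm, 2 mm
present: 2, absent: 2
absent: 2 out of 4 → fraction 1/2
Expected count = 1/2 × 272 = 136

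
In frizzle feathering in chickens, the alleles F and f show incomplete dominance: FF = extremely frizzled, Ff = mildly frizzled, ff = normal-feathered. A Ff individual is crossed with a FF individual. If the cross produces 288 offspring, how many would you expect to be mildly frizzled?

Punnett square for Ff × FF:
Offspring genotypes: 2 FF, 2 Ff
Phenotype counts: 2 extremely frizzled, 2 mildly frizzled
mildly frizzled: 2 out of 4 → fraction 1/2
Expected count = 1/2 × 288 = 144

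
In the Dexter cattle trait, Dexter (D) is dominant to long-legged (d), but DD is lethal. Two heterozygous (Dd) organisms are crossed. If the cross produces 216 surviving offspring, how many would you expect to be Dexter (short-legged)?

Cross: Dd × Dd
Punnett square offspring (before lethality): 1 DD, 2 Dd, 1 dd
The DD genotype is lethal (embryos die); surviving offspring: 2 Dd, 1 dd
Dexter (short-legged): 2 out of 3 → fraction 2/3
Expected count = 2/3 × 216 = 144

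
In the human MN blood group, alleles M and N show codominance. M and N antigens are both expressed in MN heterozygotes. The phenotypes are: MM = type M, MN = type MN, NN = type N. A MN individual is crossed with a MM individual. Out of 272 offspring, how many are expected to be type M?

Punnett square for MN × MM:
Offspring genotypes: 2 MM, 2 MN
Phenotype counts: 2 type M, 2 type MN
type M: 2 out of 4 → fraction 1/2
Expected count = 1/2 × 272 = 136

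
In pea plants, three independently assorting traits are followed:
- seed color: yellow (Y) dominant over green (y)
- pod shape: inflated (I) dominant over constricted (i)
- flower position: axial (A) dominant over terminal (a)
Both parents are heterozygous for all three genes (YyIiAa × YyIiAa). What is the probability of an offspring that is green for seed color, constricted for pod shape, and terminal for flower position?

Trihybrid cross: YyIiAa × YyIiAa
Each trait segregates independently with a 3:1 phenotypic ratio, so each gene contributes 3/4 (dominant) or 1/4 (recessive).
Target: green (seed color), constricted (pod shape), terminal (flower position)
Probability = product of independent per-trait probabilities
= 1/4 × 1/4 × 1/4 = 1/64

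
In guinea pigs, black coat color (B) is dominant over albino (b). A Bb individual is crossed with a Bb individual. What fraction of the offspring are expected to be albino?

Punnett square for Bb × Bb:
Offspring genotypes: 1 BB, 2 Bb, 1 bb
black: 3, albino: 1
albino: 1 out of 4
Probability: 1/4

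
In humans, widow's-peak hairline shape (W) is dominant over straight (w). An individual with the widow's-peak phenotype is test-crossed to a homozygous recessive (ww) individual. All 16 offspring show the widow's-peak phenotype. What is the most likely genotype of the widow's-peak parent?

Test cross: ? × ww
All offspring are widow's-peak.
If the unknown parent were heterozygous (Ww), about half of 16 offspring would be straight; none are. The unknown parent is most likely homozygous dominant (WW).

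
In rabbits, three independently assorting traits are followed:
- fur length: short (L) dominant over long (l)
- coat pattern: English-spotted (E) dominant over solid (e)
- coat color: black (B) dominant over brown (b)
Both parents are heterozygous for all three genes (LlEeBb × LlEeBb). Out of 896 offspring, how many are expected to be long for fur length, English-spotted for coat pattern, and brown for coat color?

Trihybrid cross: LlEeBb × LlEeBb
Each trait segregates independently with a 3:1 phenotypic ratio, so each gene contributes 3/4 (dominant) or 1/4 (recessive).
Target: long (fur length), English-spotted (coat pattern), brown (coat color)
Probability = product of independent per-trait probabilities
= 1/4 × 3/4 × 1/4 = 3/64
Expected count = 3/64 × 896 = 42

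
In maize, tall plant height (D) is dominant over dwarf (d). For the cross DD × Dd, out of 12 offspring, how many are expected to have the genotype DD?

Punnett square for DD × Dd:
Offspring genotypes: 2 DD, 2 Dd
Total offspring: 4
Count with target: 2
Probability: 2/4 = 1/2
Expected count = 1/2 × 12 = 6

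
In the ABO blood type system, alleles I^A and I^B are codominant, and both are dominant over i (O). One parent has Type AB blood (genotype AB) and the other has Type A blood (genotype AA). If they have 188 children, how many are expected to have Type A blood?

Cross: AB × AA
Possible offspring genotypes: 2 AA, 2 AB
Blood type counts: 2 Type A, 2 Type AB
Probability of Type A: 2/4 = 1/2
Expected count = 1/2 × 188 = 94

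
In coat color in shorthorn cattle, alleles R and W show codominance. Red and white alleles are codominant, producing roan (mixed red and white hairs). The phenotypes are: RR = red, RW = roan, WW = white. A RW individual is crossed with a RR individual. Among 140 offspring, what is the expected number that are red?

Punnett square for RW × RR:
Offspring genotypes: 2 RR, 2 RW
Phenotype counts: 2 red, 2 roan
red: 2 out of 4 → fraction 1/2
Expected count = 1/2 × 140 = 70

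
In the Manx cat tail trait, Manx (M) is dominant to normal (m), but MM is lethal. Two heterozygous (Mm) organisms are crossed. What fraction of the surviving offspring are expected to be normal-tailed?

Cross: Mm × Mm
Punnett square offspring (before lethality): 1 MM, 2 Mm, 1 mm
The MM genotype is lethal (embryos die); surviving offspring: 2 Mm, 1 mm
normal-tailed: 1 out of 3
Probability: 1/3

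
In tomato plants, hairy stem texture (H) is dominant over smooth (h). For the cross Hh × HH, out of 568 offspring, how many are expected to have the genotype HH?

Punnett square for Hh × HH:
Offspring genotypes: 2 HH, 2 Hh
Total offspring: 4
Count with target: 2
Probability: 2/4 = 1/2
Expected count = 1/2 × 568 = 284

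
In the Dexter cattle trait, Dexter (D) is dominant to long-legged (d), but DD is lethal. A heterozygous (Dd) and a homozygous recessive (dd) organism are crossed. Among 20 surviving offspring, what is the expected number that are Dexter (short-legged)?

Cross: Dd × dd
Punnett square offspring (before lethality): 2 Dd, 2 dd
No DD offspring are produced in this cross.
Dexter (short-legged): 2 out of 4 → fraction 1/2
Expected count = 1/2 × 20 = 10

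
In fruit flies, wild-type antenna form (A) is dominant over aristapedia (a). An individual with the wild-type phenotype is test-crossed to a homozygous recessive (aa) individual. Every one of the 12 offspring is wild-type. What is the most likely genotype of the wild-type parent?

Test cross: ? × aa
All offspring are wild-type.
If the unknown parent were heterozygous (Aa), about half of 12 offspring would be aristapedia; none are. The unknown parent is most likely homozygous dominant (AA).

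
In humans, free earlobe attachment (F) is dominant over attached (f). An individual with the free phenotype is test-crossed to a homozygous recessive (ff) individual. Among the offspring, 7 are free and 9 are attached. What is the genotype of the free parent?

Test cross: ? × ff
Offspring: 7 free, 9 attached — approximately 1:1.
A 1:1 ratio in a test cross indicates the unknown parent is heterozygous (Ff).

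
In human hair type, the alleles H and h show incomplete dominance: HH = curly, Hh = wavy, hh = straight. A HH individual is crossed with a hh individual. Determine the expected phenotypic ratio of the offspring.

Punnett square for HH × hh:
Offspring genotypes: 4 Hh
Phenotype counts: 4 wavy
Ratio: all wavy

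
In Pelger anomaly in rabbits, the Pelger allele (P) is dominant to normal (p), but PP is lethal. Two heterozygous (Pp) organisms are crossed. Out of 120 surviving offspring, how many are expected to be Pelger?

Cross: Pp × Pp
Punnett square offspring (before lethality): 1 PP, 2 Pp, 1 pp
The PP genotype is lethal (embryos die); surviving offspring: 2 Pp, 1 pp
Pelger: 2 out of 3 → fraction 2/3
Expected count = 2/3 × 120 = 80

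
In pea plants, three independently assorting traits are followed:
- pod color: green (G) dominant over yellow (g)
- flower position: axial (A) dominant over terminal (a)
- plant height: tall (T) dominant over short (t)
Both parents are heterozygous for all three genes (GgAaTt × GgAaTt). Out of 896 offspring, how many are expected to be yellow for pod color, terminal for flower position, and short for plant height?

Trihybrid cross: GgAaTt × GgAaTt
Each trait segregates independently with a 3:1 phenotypic ratio, so each gene contributes 3/4 (dominant) or 1/4 (recessive).
Target: yellow (pod color), terminal (flower position), short (plant height)
Probability = product of independent per-trait probabilities
= 1/4 × 1/4 × 1/4 = 1/64
Expected count = 1/64 × 896 = 14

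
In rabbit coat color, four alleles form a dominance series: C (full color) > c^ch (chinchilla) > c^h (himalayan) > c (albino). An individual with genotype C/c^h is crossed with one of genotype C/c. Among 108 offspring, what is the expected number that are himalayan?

Cross: C/c^h × C/c
Allele dominance: C > c^ch > c^h > c
Offspring genotypes: 1 C/C, 1 C/c, 1 C/c^h, 1 c^h/c
Phenotype counts: 3 full color, 1 himalayan
himalayan: 1 out of 4 → fraction 1/4
Expected count = 1/4 × 108 = 27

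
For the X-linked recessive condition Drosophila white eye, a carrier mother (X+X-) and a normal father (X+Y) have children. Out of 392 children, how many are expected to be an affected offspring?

Cross: X+X- × X+Y
Offspring: 1 X+X+, 1 X+Y, 1 X+X-, 1 X-Y
Probability of an affected offspring: 1/4
Expected count = 1/4 × 392 = 98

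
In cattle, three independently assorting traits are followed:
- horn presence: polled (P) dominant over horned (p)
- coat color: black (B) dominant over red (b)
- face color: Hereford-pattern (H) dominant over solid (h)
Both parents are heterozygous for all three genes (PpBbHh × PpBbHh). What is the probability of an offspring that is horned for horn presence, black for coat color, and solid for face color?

Trihybrid cross: PpBbHh × PpBbHh
Each trait segregates independently with a 3:1 phenotypic ratio, so each gene contributes 3/4 (dominant) or 1/4 (recessive).
Target: horned (horn presence), black (coat color), solid (face color)
Probability = product of independent per-trait probabilities
= 1/4 × 3/4 × 1/4 = 3/64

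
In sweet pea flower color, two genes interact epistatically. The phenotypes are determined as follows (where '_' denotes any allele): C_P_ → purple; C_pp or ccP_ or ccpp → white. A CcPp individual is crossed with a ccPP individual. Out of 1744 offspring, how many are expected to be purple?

Cross: CcPp × ccPP — consider each gene separately:
C gene: Cc × cc → 2 Cc, 2 cc → 2 C_ : 2 cc (out of 4)
P gene: Pp × PP → 2 PP, 2 Pp → 4 P_ (out of 4)
Genotype classes (out of 4 × 4 = 16): C_P_ = 2×4 = 8; ccP_ = 2×4 = 8
Apply the phenotype rules: C_P_ (8) → purple; ccP_ (8) → white
Phenotype counts (out of 16): 8 purple, 8 white
purple: 8 out of 16 → fraction 1/2
Expected count = 1/2 × 1744 = 872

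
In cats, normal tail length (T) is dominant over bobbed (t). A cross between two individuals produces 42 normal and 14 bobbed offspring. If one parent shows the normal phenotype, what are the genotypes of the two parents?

Observed offspring: 42 normal, 14 bobbed
The observed ratio simplifies to 3:1. Bobbed (tt) offspring appear, so each parent must contribute one t allele. The parent stated to show normal carries T, so it is Tt. The other parent is then either Tt or tt: Tt × tt would give a 1:1 split, whereas Tt × Tt gives 3:1 — matching the data. So both parents are heterozygous (Tt × Tt).
Parent genotypes: Tt × Tt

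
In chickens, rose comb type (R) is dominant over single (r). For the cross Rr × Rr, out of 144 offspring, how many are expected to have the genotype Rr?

Punnett square for Rr × Rr:
Offspring genotypes: 1 RR, 2 Rr, 1 rr
Total offspring: 4
Count with target: 2
Probability: 2/4 = 1/2
Expected count = 1/2 × 144 = 72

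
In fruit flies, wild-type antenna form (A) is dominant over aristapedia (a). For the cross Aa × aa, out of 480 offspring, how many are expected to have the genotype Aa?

Punnett square for Aa × aa:
Offspring genotypes: 2 Aa, 2 aa
Total offspring: 4
Count with target: 2
Probability: 2/4 = 1/2
Expected count = 1/2 × 480 = 240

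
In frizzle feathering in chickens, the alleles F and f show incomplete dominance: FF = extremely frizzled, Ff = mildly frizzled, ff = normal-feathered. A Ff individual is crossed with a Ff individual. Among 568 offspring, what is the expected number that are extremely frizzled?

Punnett square for Ff × Ff:
Offspring genotypes: 1 FF, 2 Ff, 1 ff
Phenotype counts: 1 extremely frizzled, 2 mildly frizzled, 1 normal-feathered
extremely frizzled: 1 out of 4 → fraction 1/4
Expected count = 1/4 × 568 = 142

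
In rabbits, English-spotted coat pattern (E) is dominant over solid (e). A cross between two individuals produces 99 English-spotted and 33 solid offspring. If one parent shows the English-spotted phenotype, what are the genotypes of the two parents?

Observed offspring: 99 English-spotted, 33 solid
The observed ratio simplifies to 3:1. Solid (ee) offspring appear, so each parent must contribute one e allele. The parent stated to show English-spotted carries E, so it is Ee. The other parent is then either Ee or ee: Ee × ee would give a 1:1 split, whereas Ee × Ee gives 3:1 — matching the data. So both parents are heterozygous (Ee × Ee).
Parent genotypes: Ee × Ee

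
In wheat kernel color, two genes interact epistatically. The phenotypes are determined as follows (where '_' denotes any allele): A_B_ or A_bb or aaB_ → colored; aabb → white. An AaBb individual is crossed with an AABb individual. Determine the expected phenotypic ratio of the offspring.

Cross: AaBb × AABb — consider each gene separately:
A gene: Aa × AA → 2 AA, 2 Aa → 4 A_ (out of 4)
B gene: Bb × Bb → 1 BB, 2 Bb, 1 bb → 3 B_ : 1 bb (out of 4)
Genotype classes (out of 4 × 4 = 16): A_B_ = 4×3 = 12; A_bb = 4×1 = 4
Apply the phenotype rules: A_B_ (12) + A_bb (4) → colored
Phenotype counts (out of 16): 16 colored
Ratio: all colored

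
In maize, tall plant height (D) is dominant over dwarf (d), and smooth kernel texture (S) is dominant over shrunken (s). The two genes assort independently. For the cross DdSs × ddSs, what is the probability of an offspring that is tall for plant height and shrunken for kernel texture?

Dihybrid cross DdSs × ddSs — consider each gene separately:
plant height: Dd × dd → 2 Dd, 2 dd → 2 D_ : 2 dd (out of 4)
kernel texture: Ss × Ss → 1 SS, 2 Ss, 1 ss → 3 S_ : 1 ss (out of 4)
Looking for: tall (D_) and shrunken (ss)
P(tall) = 2/4, P(shrunken) = 1/4
P(both) = 2/4 × 1/4 = 2/16 = 1/8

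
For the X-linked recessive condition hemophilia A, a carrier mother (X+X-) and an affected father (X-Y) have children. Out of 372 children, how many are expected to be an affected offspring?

Cross: X+X- × X-Y
Offspring: 1 X+X-, 1 X+Y, 1 X-X-, 1 X-Y
Probability of an affected offspring: 2/4 = 1/2
Expected count = 1/2 × 372 = 186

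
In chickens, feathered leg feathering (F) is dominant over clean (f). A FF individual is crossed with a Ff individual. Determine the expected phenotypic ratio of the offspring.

Punnett square for FF × Ff:
Offspring genotypes: 2 FF, 2 Ff
feathered: 4, clean: 0
Ratio: all feathered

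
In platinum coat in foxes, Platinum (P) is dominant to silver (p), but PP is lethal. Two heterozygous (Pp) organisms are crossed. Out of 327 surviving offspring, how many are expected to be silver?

Cross: Pp × Pp
Punnett square offspring (before lethality): 1 PP, 2 Pp, 1 pp
The PP genotype is lethal (embryos die); surviving offspring: 2 Pp, 1 pp
silver: 1 out of 3 → fraction 1/3
Expected count = 1/3 × 327 = 109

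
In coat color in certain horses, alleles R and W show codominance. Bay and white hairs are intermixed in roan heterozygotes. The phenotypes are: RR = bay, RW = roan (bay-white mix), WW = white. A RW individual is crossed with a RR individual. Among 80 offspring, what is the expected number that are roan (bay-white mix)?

Punnett square for RW × RR:
Offspring genotypes: 2 RR, 2 RW
Phenotype counts: 2 bay, 2 roan (bay-white mix)
roan (bay-white mix): 2 out of 4 → fraction 1/2
Expected count = 1/2 × 80 = 40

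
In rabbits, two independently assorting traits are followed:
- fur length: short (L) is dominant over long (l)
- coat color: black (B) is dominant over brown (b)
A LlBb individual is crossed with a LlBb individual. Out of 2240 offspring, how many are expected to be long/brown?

Dihybrid cross LlBb × LlBb — consider each gene separately:
fur length: Ll × Ll → 1 LL, 2 Ll, 1 ll → 3 L_ : 1 ll (out of 4)
coat color: Bb × Bb → 1 BB, 2 Bb, 1 bb → 3 B_ : 1 bb (out of 4)
Combine (counts out of 4 × 4 = 16): short/black (L_B_) = 3×3 = 9; short/brown (L_bb) = 3×1 = 3; long/black (llB_) = 1×3 = 3; long/brown (llbb) = 1×1 = 1
Phenotype counts (out of 16): 9 short/black, 3 short/brown, 3 long/black, 1 long/brown
long/brown: 1 out of 16 → fraction 1/16
Expected count = 1/16 × 2240 = 140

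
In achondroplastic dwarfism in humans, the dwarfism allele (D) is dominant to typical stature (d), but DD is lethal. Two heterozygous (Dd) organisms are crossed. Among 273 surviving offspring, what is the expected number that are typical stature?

Cross: Dd × Dd
Punnett square offspring (before lethality): 1 DD, 2 Dd, 1 dd
The DD genotype is lethal (embryos die); surviving offspring: 2 Dd, 1 dd
typical stature: 1 out of 3 → fraction 1/3
Expected count = 1/3 × 273 = 91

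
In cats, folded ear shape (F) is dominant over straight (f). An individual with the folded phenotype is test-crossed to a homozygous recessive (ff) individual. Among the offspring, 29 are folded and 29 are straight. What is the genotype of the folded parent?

Test cross: ? × ff
Offspring: 29 folded, 29 straight — approximately 1:1.
A 1:1 ratio in a test cross indicates the unknown parent is heterozygous (Ff).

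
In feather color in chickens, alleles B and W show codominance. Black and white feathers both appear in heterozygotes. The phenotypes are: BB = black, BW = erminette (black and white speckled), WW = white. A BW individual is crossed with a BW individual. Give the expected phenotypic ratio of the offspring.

Punnett square for BW × BW:
Offspring genotypes: 1 BB, 2 BW, 1 WW
Phenotype counts: 1 black, 2 erminette (black and white speckled), 1 white
Ratio: 1 black : 2 erminette (black and white speckled) : 1 white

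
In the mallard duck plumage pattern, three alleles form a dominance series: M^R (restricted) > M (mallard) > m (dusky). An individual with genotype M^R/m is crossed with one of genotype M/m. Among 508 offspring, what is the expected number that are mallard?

Cross: M^R/m × M/m
Allele dominance: M^R > M > m
Offspring genotypes: 1 M^R/M, 1 M^R/m, 1 M/m, 1 m/m
Phenotype counts: 2 restricted, 1 mallard, 1 dusky
mallard: 1 out of 4 → fraction 1/4
Expected count = 1/4 × 508 = 127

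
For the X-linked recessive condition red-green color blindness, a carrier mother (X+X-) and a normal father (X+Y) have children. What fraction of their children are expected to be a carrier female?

Cross: X+X- × X+Y
Offspring: 1 X+X+, 1 X+Y, 1 X+X-, 1 X-Y
Probability of a carrier female: 1/4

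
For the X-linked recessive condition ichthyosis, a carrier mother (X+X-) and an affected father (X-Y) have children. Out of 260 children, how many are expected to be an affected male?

Cross: X+X- × X-Y
Offspring: 1 X+X-, 1 X+Y, 1 X-X-, 1 X-Y
Probability of an affected male: 1/4
Expected count = 1/4 × 260 = 65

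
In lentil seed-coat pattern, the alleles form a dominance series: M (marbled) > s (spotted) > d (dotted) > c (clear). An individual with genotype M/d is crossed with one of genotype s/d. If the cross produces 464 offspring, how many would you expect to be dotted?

Cross: M/d × s/d
Allele dominance: M > s > d > c
Offspring genotypes: 1 M/s, 1 M/d, 1 s/d, 1 d/d
Phenotype counts: 2 marbled, 1 spotted, 1 dotted
dotted: 1 out of 4 → fraction 1/4
Expected count = 1/4 × 464 = 116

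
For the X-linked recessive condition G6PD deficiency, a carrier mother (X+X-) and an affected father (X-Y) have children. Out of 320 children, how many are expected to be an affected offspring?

Cross: X+X- × X-Y
Offspring: 1 X+X-, 1 X+Y, 1 X-X-, 1 X-Y
Probability of an affected offspring: 2/4 = 1/2
Expected count = 1/2 × 320 = 160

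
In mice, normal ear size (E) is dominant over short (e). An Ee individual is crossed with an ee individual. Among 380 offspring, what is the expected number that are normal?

Punnett square for Ee × ee:
Offspring genotypes: 2 Ee, 2 ee
normal: 2, short: 2
normal: 2 out of 4 → fraction 1/2
Expected count = 1/2 × 380 = 190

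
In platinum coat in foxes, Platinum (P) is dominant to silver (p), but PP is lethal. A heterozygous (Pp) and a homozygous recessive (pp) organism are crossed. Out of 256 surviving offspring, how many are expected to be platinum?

Cross: Pp × pp
Punnett square offspring (before lethality): 2 Pp, 2 pp
No PP offspring are produced in this cross.
platinum: 2 out of 4 → fraction 1/2
Expected count = 1/2 × 256 = 128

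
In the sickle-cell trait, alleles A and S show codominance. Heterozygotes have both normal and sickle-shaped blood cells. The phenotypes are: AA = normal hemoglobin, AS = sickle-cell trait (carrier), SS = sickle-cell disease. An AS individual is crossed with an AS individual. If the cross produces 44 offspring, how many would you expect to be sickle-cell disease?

Punnett square for AS × AS:
Offspring genotypes: 1 AA, 2 AS, 1 SS
Phenotype counts: 1 normal hemoglobin, 2 sickle-cell trait (carrier), 1 sickle-cell disease
sickle-cell disease: 1 out of 4 → fraction 1/4
Expected count = 1/4 × 44 = 11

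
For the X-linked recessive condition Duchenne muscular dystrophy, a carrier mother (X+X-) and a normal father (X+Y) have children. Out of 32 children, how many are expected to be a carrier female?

Cross: X+X- × X+Y
Offspring: 1 X+X+, 1 X+Y, 1 X+X-, 1 X-Y
Probability of a carrier female: 1/4
Expected count = 1/4 × 32 = 8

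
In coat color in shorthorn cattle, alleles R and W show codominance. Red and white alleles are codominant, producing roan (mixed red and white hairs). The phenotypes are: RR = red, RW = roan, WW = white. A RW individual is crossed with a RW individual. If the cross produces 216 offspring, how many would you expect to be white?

Punnett square for RW × RW:
Offspring genotypes: 1 RR, 2 RW, 1 WW
Phenotype counts: 1 red, 2 roan, 1 white
white: 1 out of 4 → fraction 1/4
Expected count = 1/4 × 216 = 54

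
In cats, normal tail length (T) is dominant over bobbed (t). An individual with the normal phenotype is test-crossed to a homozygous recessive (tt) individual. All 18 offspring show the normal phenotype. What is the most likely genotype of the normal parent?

Test cross: ? × tt
All offspring are normal.
If the unknown parent were heterozygous (Tt), about half of 18 offspring would be bobbed; none are. The unknown parent is most likely homozygous dominant (TT).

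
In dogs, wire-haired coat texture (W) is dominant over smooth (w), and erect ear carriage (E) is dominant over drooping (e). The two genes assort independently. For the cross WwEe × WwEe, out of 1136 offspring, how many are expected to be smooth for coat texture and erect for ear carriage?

Dihybrid cross WwEe × WwEe — consider each gene separately:
coat texture: Ww × Ww → 1 WW, 2 Ww, 1 ww → 3 W_ : 1 ww (out of 4)
ear carriage: Ee × Ee → 1 EE, 2 Ee, 1 ee → 3 E_ : 1 ee (out of 4)
Looking for: smooth (ww) and erect (E_)
P(smooth) = 1/4, P(erect) = 3/4
P(both) = 1/4 × 3/4 = 3/16
Expected count = 3/16 × 1136 = 213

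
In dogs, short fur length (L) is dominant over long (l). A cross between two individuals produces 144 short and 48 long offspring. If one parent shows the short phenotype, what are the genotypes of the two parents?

Observed offspring: 144 short, 48 long
The observed ratio simplifies to 3:1. Long (ll) offspring appear, so each parent must contribute one l allele. The parent stated to show short carries L, so it is Ll. The other parent is then either Ll or ll: Ll × ll would give a 1:1 split, whereas Ll × Ll gives 3:1 — matching the data. So both parents are heterozygous (Ll × Ll).
Parent genotypes: Ll × Ll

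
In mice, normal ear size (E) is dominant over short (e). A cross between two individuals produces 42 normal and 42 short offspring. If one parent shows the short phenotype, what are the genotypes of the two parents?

Observed offspring: 42 normal, 42 short
The observed ratio simplifies to 1:1. One parent shows short, so its genotype must be ee. A 1:1 offspring split requires the other parent to be heterozygous (Ee).
Parent genotypes: ee × Ee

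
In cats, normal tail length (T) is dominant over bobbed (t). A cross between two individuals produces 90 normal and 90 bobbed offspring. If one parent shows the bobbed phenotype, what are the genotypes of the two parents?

Observed offspring: 90 normal, 90 bobbed
The observed ratio simplifies to 1:1. One parent shows bobbed, so its genotype must be tt. A 1:1 offspring split requires the other parent to be heterozygous (Tt).
Parent genotypes: tt × Tt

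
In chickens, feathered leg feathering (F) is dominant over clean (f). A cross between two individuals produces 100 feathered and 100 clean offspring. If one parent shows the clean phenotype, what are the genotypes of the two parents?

Observed offspring: 100 feathered, 100 clean
The observed ratio simplifies to 1:1. One parent shows clean, so its genotype must be ff. A 1:1 offspring split requires the other parent to be heterozygous (Ff).
Parent genotypes: ff × Ff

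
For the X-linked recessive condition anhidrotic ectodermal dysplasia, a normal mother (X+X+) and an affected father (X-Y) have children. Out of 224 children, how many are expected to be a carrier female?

Cross: X+X+ × X-Y
Offspring: 2 X+X-, 2 X+Y
Probability of a carrier female: 2/4 = 1/2
Expected count = 1/2 × 224 = 112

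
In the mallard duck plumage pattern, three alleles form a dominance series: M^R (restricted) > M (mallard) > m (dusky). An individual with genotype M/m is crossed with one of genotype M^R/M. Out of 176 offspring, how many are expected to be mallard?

Cross: M/m × M^R/M
Allele dominance: M^R > M > m
Offspring genotypes: 1 M^R/M, 1 M/M, 1 M^R/m, 1 M/m
Phenotype counts: 2 restricted, 2 mallard
mallard: 2 out of 4 → fraction 1/2
Expected count = 1/2 × 176 = 88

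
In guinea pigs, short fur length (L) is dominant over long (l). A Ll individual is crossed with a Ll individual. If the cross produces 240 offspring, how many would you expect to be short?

Punnett square for Ll × Ll:
Offspring genotypes: 1 LL, 2 Ll, 1 ll
short: 3, long: 1
short: 3 out of 4 → fraction 3/4
Expected count = 3/4 × 240 = 180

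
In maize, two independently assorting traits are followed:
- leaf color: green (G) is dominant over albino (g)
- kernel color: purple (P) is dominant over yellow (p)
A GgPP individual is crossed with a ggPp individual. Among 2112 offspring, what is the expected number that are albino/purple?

Dihybrid cross GgPP × ggPp — consider each gene separately:
leaf color: Gg × gg → 2 Gg, 2 gg → 2 G_ : 2 gg (out of 4)
kernel color: PP × Pp → 2 PP, 2 Pp → 4 P_ (out of 4)
Combine (counts out of 4 × 4 = 16): green/purple (G_P_) = 2×4 = 8; albino/purple (ggP_) = 2×4 = 8
Phenotype counts (out of 16): 8 green/purple, 8 albino/purple
albino/purple: 8 out of 16 → fraction 1/2
Expected count = 1/2 × 2112 = 1056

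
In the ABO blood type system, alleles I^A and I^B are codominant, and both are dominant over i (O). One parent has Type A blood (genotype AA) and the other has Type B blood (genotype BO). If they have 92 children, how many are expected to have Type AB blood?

Cross: AA × BO
Possible offspring genotypes: 2 AB, 2 AO
Blood type counts: 2 Type AB, 2 Type A
Probability of Type AB: 2/4 = 1/2
Expected count = 1/2 × 92 = 46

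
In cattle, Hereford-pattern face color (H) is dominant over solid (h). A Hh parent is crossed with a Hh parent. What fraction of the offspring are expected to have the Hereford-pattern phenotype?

Punnett square for Hh × Hh:
Offspring genotypes: 1 HH, 2 Hh, 1 hh
Total offspring: 4
Count with target: 3
Probability: 3/4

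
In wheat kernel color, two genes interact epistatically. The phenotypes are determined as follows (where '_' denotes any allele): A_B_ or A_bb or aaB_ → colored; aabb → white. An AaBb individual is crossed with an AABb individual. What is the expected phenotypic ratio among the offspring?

Cross: AaBb × AABb — consider each gene separately:
A gene: Aa × AA → 2 AA, 2 Aa → 4 A_ (out of 4)
B gene: Bb × Bb → 1 BB, 2 Bb, 1 bb → 3 B_ : 1 bb (out of 4)
Genotype classes (out of 4 × 4 = 16): A_B_ = 4×3 = 12; A_bb = 4×1 = 4
Apply the phenotype rules: A_B_ (12) + A_bb (4) → colored
Phenotype counts (out of 16): 16 colored
Ratio: all colored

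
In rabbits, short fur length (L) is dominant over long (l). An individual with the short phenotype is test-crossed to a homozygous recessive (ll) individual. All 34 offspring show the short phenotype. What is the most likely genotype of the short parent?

Test cross: ? × ll
All offspring are short.
If the unknown parent were heterozygous (Ll), about half of 34 offspring would be long; none are. The unknown parent is most likely homozygous dominant (LL).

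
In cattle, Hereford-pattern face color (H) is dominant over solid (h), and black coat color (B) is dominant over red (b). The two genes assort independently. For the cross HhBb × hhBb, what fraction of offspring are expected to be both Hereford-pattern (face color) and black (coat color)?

Dihybrid cross HhBb × hhBb — consider each gene separately:
face color: Hh × hh → 2 Hh, 2 hh → 2 H_ : 2 hh (out of 4)
coat color: Bb × Bb → 1 BB, 2 Bb, 1 bb → 3 B_ : 1 bb (out of 4)
Looking for: Hereford-pattern (H_) and black (B_)
P(Hereford-pattern) = 2/4, P(black) = 3/4
P(both) = 2/4 × 3/4 = 6/16 = 3/8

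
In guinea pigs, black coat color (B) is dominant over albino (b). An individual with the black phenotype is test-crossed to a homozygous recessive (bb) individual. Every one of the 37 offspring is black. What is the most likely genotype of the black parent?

Test cross: ? × bb
All offspring are black.
If the unknown parent were heterozygous (Bb), about half of 37 offspring would be albino; none are. The unknown parent is most likely homozygous dominant (BB).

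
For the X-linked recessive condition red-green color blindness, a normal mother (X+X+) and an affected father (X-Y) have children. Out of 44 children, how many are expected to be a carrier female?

Cross: X+X+ × X-Y
Offspring: 2 X+X-, 2 X+Y
Probability of a carrier female: 2/4 = 1/2
Expected count = 1/2 × 44 = 22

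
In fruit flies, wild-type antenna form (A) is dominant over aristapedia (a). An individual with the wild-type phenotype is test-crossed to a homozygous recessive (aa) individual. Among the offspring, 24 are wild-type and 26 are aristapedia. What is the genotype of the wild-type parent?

Test cross: ? × aa
Offspring: 24 wild-type, 26 aristapedia — approximately 1:1.
A 1:1 ratio in a test cross indicates the unknown parent is heterozygous (Aa).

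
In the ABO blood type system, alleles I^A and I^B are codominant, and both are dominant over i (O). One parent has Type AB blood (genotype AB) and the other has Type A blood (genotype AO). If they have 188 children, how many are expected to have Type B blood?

Cross: AB × AO
Possible offspring genotypes: 1 AA, 1 AO, 1 AB, 1 BO
Blood type counts: 2 Type A, 1 Type AB, 1 Type B
Probability of Type B: 1/4
Expected count = 1/4 × 188 = 47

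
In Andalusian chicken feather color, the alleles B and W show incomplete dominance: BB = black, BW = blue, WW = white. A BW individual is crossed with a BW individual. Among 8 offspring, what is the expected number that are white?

Punnett square for BW × BW:
Offspring genotypes: 1 BB, 2 BW, 1 WW
Phenotype counts: 1 black, 2 blue, 1 white
white: 1 out of 4 → fraction 1/4
Expected count = 1/4 × 8 = 2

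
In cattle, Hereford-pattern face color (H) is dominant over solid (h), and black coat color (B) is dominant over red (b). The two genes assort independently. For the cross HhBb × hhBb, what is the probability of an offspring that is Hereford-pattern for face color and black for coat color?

Dihybrid cross HhBb × hhBb — consider each gene separately:
face color: Hh × hh → 2 Hh, 2 hh → 2 H_ : 2 hh (out of 4)
coat color: Bb × Bb → 1 BB, 2 Bb, 1 bb → 3 B_ : 1 bb (out of 4)
Looking for: Hereford-pattern (H_) and black (B_)
P(Hereford-pattern) = 2/4, P(black) = 3/4
P(both) = 2/4 × 3/4 = 6/16 = 3/8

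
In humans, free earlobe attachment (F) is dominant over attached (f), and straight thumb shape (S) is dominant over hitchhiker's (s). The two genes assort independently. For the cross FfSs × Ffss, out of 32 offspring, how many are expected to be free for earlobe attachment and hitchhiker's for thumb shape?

Dihybrid cross FfSs × Ffss — consider each gene separately:
earlobe attachment: Ff × Ff → 1 FF, 2 Ff, 1 ff → 3 F_ : 1 ff (out of 4)
thumb shape: Ss × ss → 2 Ss, 2 ss → 2 S_ : 2 ss (out of 4)
Looking for: free (F_) and hitchhiker's (ss)
P(free) = 3/4, P(hitchhiker's) = 2/4
P(both) = 3/4 × 2/4 = 6/16 = 3/8
Expected count = 3/8 × 32 = 12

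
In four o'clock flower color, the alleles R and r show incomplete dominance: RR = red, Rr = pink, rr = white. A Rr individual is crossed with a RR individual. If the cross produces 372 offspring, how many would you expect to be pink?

Punnett square for Rr × RR:
Offspring genotypes: 2 RR, 2 Rr
Phenotype counts: 2 red, 2 pink
pink: 2 out of 4 → fraction 1/2
Expected count = 1/2 × 372 = 186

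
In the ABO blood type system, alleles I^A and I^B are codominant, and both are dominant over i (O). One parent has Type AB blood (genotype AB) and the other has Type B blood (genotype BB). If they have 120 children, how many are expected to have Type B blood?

Cross: AB × BB
Possible offspring genotypes: 2 AB, 2 BB
Blood type counts: 2 Type AB, 2 Type B
Probability of Type B: 2/4 = 1/2
Expected count = 1/2 × 120 = 60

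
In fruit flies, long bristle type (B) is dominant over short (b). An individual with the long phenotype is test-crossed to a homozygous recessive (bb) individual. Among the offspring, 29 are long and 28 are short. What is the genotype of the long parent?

Test cross: ? × bb
Offspring: 29 long, 28 short — approximately 1:1.
A 1:1 ratio in a test cross indicates the unknown parent is heterozygous (Bb).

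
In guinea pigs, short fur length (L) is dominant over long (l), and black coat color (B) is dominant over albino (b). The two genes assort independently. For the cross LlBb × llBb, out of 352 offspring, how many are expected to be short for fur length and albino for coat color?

Dihybrid cross LlBb × llBb — consider each gene separately:
fur length: Ll × ll → 2 Ll, 2 ll → 2 L_ : 2 ll (out of 4)
coat color: Bb × Bb → 1 BB, 2 Bb, 1 bb → 3 B_ : 1 bb (out of 4)
Looking for: short (L_) and albino (bb)
P(short) = 2/4, P(albino) = 1/4
P(both) = 2/4 × 1/4 = 2/16 = 1/8
Expected count = 1/8 × 352 = 44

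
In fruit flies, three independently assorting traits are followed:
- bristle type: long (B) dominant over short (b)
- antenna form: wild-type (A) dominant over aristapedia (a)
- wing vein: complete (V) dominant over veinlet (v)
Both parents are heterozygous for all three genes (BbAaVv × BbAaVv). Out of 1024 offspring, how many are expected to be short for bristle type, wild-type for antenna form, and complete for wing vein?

Trihybrid cross: BbAaVv × BbAaVv
Each trait segregates independently with a 3:1 phenotypic ratio, so each gene contributes 3/4 (dominant) or 1/4 (recessive).
Target: short (bristle type), wild-type (antenna form), complete (wing vein)
Probability = product of independent per-trait probabilities
= 1/4 × 3/4 × 3/4 = 9/64
Expected count = 9/64 × 1024 = 144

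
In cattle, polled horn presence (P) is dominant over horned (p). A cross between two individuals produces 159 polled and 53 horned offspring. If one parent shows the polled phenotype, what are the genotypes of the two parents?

Observed offspring: 159 polled, 53 horned
The observed ratio simplifies to 3:1. Horned (pp) offspring appear, so each parent must contribute one p allele. The parent stated to show polled carries P, so it is Pp. The other parent is then either Pp or pp: Pp × pp would give a 1:1 split, whereas Pp × Pp gives 3:1 — matching the data. So both parents are heterozygous (Pp × Pp).
Parent genotypes: Pp × Pp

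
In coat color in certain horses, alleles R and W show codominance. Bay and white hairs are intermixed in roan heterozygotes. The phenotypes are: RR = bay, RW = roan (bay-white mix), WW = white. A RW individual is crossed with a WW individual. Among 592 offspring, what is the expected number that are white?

Punnett square for RW × WW:
Offspring genotypes: 2 RW, 2 WW
Phenotype counts: 2 roan (bay-white mix), 2 white
white: 2 out of 4 → fraction 1/2
Expected count = 1/2 × 592 = 296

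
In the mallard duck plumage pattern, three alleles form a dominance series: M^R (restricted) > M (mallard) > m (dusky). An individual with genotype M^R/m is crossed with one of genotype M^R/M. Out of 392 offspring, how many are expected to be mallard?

Cross: M^R/m × M^R/M
Allele dominance: M^R > M > m
Offspring genotypes: 1 M^R/M^R, 1 M^R/M, 1 M^R/m, 1 M/m
Phenotype counts: 3 restricted, 1 mallard
mallard: 1 out of 4 → fraction 1/4
Expected count = 1/4 × 392 = 98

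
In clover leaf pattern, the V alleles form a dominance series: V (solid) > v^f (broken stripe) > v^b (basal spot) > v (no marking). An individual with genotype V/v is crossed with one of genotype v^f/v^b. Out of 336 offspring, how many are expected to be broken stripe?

Cross: V/v × v^f/v^b
Allele dominance: V > v^f > v^b > v
Offspring genotypes: 1 V/v^f, 1 V/v^b, 1 v^f/v, 1 v^b/v
Phenotype counts: 2 solid, 1 broken stripe, 1 basal spot
broken stripe: 1 out of 4 → fraction 1/4
Expected count = 1/4 × 336 = 84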